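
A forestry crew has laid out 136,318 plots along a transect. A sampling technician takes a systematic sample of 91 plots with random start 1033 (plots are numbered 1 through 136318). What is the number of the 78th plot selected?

k = 136318/91 = 1498
78th selection = r + (78−1)·k = 1033 + 77×1498 = 1033 + 115346 = 116379

116379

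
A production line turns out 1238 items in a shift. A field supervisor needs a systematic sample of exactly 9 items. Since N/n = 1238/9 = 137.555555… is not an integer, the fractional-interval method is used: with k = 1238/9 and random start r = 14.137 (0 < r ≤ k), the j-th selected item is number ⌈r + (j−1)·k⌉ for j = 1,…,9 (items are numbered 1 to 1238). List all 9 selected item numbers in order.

15, 152, 290, 427, 565, 702, 840, 978, 1115

j=1: r + 0k = 14.137 → ⌈·⌉ = 15
j=2: r + 1k = 151.692555… → ⌈·⌉ = 152
j=3: r + 2k = 289.248111… → ⌈·⌉ = 290
j=4: r + 3k = 426.803666… → ⌈·⌉ = 427
j=5: r + 4k = 564.359222… → ⌈·⌉ = 565
j=6: r + 5k = 701.914777… → ⌈·⌉ = 702
j=7: r + 6k = 839.470333… → ⌈·⌉ = 840
j=8: r + 7k = 977.025888… → ⌈·⌉ = 978
j=9: r + 8k = 1114.581444… → ⌈·⌉ = 1115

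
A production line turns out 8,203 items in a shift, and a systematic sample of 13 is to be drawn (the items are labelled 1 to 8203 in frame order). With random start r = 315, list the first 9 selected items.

k = N/n = 8203/13 = 631
item 1: 315
item 2: 315 + 631 = 946
item 3: 946 + 631 = 1577
item 4: 1577 + 631 = 2208
item 5: 2208 + 631 = 2839
item 6: 2839 + 631 = 3470
item 7: 3470 + 631 = 4101
item 8: 4101 + 631 = 4732
item 9: 4732 + 631 = 5363

315, 946, 1577, 2208, 2839, 3470, 4101, 4732, 5363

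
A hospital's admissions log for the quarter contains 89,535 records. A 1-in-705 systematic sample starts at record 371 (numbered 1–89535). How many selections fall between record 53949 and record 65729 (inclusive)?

17

k = 705
First selection ≥ 53949: 371 + ⌈(53949−371)/705⌉·705 = 371 + 76×705 = 53951
Last selection ≤ 65729: 371 + ⌊(65729−371)/705⌋·705 = 371 + 92×705 = 65231
Count = 92 − 76 + 1 = 17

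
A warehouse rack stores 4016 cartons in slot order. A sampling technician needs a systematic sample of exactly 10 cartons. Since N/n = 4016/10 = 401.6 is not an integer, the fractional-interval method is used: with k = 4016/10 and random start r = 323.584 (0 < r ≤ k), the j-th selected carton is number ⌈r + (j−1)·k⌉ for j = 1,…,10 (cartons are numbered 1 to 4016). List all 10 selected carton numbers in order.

324, 726, 1127, 1529, 1930, 2332, 2734, 3135, 3537, 3938

j=1: r + 0k = 323.584 → ⌈·⌉ = 324
j=2: r + 1k = 725.184 → ⌈·⌉ = 726
j=3: r + 2k = 1126.784 → ⌈·⌉ = 1127
j=4: r + 3k = 1528.384 → ⌈·⌉ = 1529
j=5: r + 4k = 1929.984 → ⌈·⌉ = 1930
j=6: r + 5k = 2331.584 → ⌈·⌉ = 2332
j=7: r + 6k = 2733.184 → ⌈·⌉ = 2734
j=8: r + 7k = 3134.784 → ⌈·⌉ = 3135
j=9: r + 8k = 3536.384 → ⌈·⌉ = 3537
j=10: r + 9k = 3937.984 → ⌈·⌉ = 3938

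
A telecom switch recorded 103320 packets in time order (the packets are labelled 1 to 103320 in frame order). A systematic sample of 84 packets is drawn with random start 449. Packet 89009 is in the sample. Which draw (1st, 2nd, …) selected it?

k = 103320/84 = 1230
position = (89009 − 449)/1230 + 1 = 88560/1230 + 1 = 72 + 1 = 73

73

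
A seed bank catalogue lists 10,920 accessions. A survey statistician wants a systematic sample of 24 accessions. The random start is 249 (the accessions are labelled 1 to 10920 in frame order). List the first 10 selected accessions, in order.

k = N/n = 10920/24 = 455
accession 1: 249
accession 2: 249 + 455 = 704
accession 3: 704 + 455 = 1159
accession 4: 1159 + 455 = 1614
accession 5: 1614 + 455 = 2069
accession 6: 2069 + 455 = 2524
accession 7: 2524 + 455 = 2979
accession 8: 2979 + 455 = 3434
accession 9: 3434 + 455 = 3889
accession 10: 3889 + 455 = 4344

249, 704, 1159, 1614, 2069, 2524, 2979, 3434, 3889, 4344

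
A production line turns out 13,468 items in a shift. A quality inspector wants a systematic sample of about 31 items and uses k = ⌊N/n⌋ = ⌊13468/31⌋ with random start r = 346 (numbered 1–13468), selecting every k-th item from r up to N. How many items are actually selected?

31

k = ⌊13468/31⌋ = 434
Achieved size = ⌊(13468 − 346)/434⌋ + 1 = ⌊13122/434⌋ + 1 = 30 + 1 = 31
(last selection: 346 + 30×434 = 13366 ≤ 13468; next would be 13800 > 13468)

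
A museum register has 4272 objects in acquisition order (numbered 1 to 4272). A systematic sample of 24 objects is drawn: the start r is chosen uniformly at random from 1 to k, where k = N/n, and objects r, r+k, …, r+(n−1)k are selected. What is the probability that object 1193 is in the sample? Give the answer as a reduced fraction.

k = 4272/24 = 178.
Object 1193 is selected iff r ≡ 1193 (mod 178); exactly one such r in {1,…,178}.
Inclusion probability = 1/178.

1/178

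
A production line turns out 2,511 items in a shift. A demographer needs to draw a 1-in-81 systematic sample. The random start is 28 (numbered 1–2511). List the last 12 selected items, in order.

20th selection = 28 + 19×81 = 1567
21st: 1567 + 81 = 1648
22nd: 1648 + 81 = 1729
23rd: 1729 + 81 = 1810
24th: 1810 + 81 = 1891
25th: 1891 + 81 = 1972
26th: 1972 + 81 = 2053
27th: 2053 + 81 = 2134
28th: 2134 + 81 = 2215
29th: 2215 + 81 = 2296
30th: 2296 + 81 = 2377
31st: 2377 + 81 = 2458

1567, 1648, 1729, 1810, 1891, 1972, 2053, 2134, 2215, 2296, 2377, 2458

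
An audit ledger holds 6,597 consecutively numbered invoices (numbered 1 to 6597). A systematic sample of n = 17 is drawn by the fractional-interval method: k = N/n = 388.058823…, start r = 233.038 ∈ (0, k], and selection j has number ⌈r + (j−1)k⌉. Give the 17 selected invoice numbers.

234, 622, 1010, 1398, 1786, 2174, 2562, 2950, 3338, 3726, 4114, 4502, 4890, 5278, 5666, 6054, 6442

j=1: r + 0k = 233.038 → ⌈·⌉ = 234
j=2: r + 1k = 621.096823… → ⌈·⌉ = 622
j=3: r + 2k = 1009.155647… → ⌈·⌉ = 1010
j=4: r + 3k = 1397.214470… → ⌈·⌉ = 1398
j=5: r + 4k = 1785.273294… → ⌈·⌉ = 1786
j=6: r + 5k = 2173.332117… → ⌈·⌉ = 2174
j=7: r + 6k = 2561.390941… → ⌈·⌉ = 2562
j=8: r + 7k = 2949.449764… → ⌈·⌉ = 2950
j=9: r + 8k = 3337.508588… → ⌈·⌉ = 3338
j=10: r + 9k = 3725.567411… → ⌈·⌉ = 3726
j=11: r + 10k = 4113.626235… → ⌈·⌉ = 4114
j=12: r + 11k = 4501.685058… → ⌈·⌉ = 4502
j=13: r + 12k = 4889.743882… → ⌈·⌉ = 4890
j=14: r + 13k = 5277.802705… → ⌈·⌉ = 5278
j=15: r + 14k = 5665.861529… → ⌈·⌉ = 5666
j=16: r + 15k = 6053.920352… → ⌈·⌉ = 6054
j=17: r + 16k = 6441.979176… → ⌈·⌉ = 6442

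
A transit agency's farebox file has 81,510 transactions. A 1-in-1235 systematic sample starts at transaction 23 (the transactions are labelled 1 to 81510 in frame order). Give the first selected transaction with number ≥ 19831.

21018

k = 1235
Steps past start: ⌈(19831 − 23)/1235⌉ = ⌈19808/1235⌉ = 17
Selected transaction: 23 + 17×1235 = 21018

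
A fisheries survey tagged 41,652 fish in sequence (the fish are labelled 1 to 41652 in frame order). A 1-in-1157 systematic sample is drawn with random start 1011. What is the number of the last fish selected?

41506

k = 1157
36th selection = r + (36−1)·k = 1011 + 35×1157 = 1011 + 40495 = 41506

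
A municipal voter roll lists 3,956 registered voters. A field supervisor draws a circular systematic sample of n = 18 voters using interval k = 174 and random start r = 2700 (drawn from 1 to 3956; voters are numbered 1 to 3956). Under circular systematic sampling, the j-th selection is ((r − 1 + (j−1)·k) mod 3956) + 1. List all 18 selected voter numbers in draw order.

2700, 2874, 3048, 3222, 3396, 3570, 3744, 3918, 136, 310, 484, 658, 832, 1006, 1180, 1354, 1528, 1702

Selection 1: 2700
Selection 2: 2700 + 174 = 2874
Selection 3: 2874 + 174 = 3048
Selection 4: 3048 + 174 = 3222
Selection 5: 3222 + 174 = 3396
Selection 6: 3396 + 174 = 3570
Selection 7: 3570 + 174 = 3744
Selection 8: 3744 + 174 = 3918
Selection 9: 3918 + 174 = 4092 → 4092 − 3956 = 136
Selection 10: 136 + 174 = 310
Selection 11: 310 + 174 = 484
Selection 12: 484 + 174 = 658
Selection 13: 658 + 174 = 832
Selection 14: 832 + 174 = 1006
Selection 15: 1006 + 174 = 1180
Selection 16: 1180 + 174 = 1354
Selection 17: 1354 + 174 = 1528
Selection 18: 1528 + 174 = 1702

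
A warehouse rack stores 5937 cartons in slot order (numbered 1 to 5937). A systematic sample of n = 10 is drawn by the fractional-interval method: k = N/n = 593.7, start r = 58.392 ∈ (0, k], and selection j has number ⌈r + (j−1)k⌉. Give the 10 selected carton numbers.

j=1: r + 0k = 58.392 → ⌈·⌉ = 59
j=2: r + 1k = 652.092 → ⌈·⌉ = 653
j=3: r + 2k = 1245.792 → ⌈·⌉ = 1246
j=4: r + 3k = 1839.492 → ⌈·⌉ = 1840
j=5: r + 4k = 2433.192 → ⌈·⌉ = 2434
j=6: r + 5k = 3026.892 → ⌈·⌉ = 3027
j=7: r + 6k = 3620.592 → ⌈·⌉ = 3621
j=8: r + 7k = 4214.292 → ⌈·⌉ = 4215
j=9: r + 8k = 4807.992 → ⌈·⌉ = 4808
j=10: r + 9k = 5401.692 → ⌈·⌉ = 5402

59, 653, 1246, 1840, 2434, 3027, 3621, 4215, 4808, 5402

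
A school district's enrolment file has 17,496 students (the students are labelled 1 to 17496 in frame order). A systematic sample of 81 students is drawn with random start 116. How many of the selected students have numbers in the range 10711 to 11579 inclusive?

4

k = 17496/81 = 216
First selection ≥ 10711: 116 + ⌈(10711−116)/216⌉·216 = 116 + 50×216 = 10916
Last selection ≤ 11579: 116 + ⌊(11579−116)/216⌋·216 = 116 + 53×216 = 11564
Count = 53 − 50 + 1 = 4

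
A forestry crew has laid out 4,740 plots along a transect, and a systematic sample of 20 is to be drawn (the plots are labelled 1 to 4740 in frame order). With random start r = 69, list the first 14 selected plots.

k = N/n = 4740/20 = 237
plot 1: 69
plot 2: 69 + 237 = 306
plot 3: 306 + 237 = 543
plot 4: 543 + 237 = 780
plot 5: 780 + 237 = 1017
plot 6: 1017 + 237 = 1254
plot 7: 1254 + 237 = 1491
plot 8: 1491 + 237 = 1728
plot 9: 1728 + 237 = 1965
plot 10: 1965 + 237 = 2202
plot 11: 2202 + 237 = 2439
plot 12: 2439 + 237 = 2676
plot 13: 2676 + 237 = 2913
plot 14: 2913 + 237 = 3150

69, 306, 543, 780, 1017, 1254, 1491, 1728, 1965, 2202, 2439, 2676, 2913, 3150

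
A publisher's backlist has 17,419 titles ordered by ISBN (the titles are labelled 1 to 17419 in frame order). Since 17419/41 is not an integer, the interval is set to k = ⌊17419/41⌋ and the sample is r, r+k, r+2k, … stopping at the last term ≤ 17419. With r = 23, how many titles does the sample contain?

42

k = ⌊17419/41⌋ = 424
Achieved size = ⌊(17419 − 23)/424⌋ + 1 = ⌊17396/424⌋ + 1 = 41 + 1 = 42
(last selection: 23 + 41×424 = 17407 ≤ 17419; next would be 17831 > 17419)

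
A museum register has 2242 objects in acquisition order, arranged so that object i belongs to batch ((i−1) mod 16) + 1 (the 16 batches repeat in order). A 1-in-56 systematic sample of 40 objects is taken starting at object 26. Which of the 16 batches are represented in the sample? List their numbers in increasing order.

Consecutive selections differ by k = 56, so their batch numbers differ by 56 mod 16 = 8.
gcd(56, 16) = 8, so the sample visits 16/8 = 2 distinct residues mod 16.
Start 26 is batch 10; the batches hit are 2, 10.

2, 10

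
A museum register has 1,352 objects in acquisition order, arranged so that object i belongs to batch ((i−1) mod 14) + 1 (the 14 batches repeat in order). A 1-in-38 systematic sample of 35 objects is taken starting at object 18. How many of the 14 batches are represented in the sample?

7

Consecutive selections differ by k = 38, so their batch numbers differ by 38 mod 14 = 10.
gcd(38, 14) = 2, so the sample visits 14/2 = 7 distinct residues mod 14.
Start 18 is batch 4; the batches hit are 2, 4, 6, 8, 10, 12, 14.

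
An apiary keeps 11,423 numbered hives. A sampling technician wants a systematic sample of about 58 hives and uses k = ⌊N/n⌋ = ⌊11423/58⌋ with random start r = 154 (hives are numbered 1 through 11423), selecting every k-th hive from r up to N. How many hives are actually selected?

k = ⌊11423/58⌋ = 196
Achieved size = ⌊(11423 − 154)/196⌋ + 1 = ⌊11269/196⌋ + 1 = 57 + 1 = 58
(last selection: 154 + 57×196 = 11326 ≤ 11423; next would be 11522 > 11423)

58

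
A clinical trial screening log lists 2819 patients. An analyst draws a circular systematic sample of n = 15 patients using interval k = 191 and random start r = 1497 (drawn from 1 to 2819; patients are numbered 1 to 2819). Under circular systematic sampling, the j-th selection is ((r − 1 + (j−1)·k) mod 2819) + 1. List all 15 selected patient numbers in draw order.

Selection 1: 1497
Selection 2: 1497 + 191 = 1688
Selection 3: 1688 + 191 = 1879
Selection 4: 1879 + 191 = 2070
Selection 5: 2070 + 191 = 2261
Selection 6: 2261 + 191 = 2452
Selection 7: 2452 + 191 = 2643
Selection 8: 2643 + 191 = 2834 → 2834 − 2819 = 15
Selection 9: 15 + 191 = 206
Selection 10: 206 + 191 = 397
Selection 11: 397 + 191 = 588
Selection 12: 588 + 191 = 779
Selection 13: 779 + 191 = 970
Selection 14: 970 + 191 = 1161
Selection 15: 1161 + 191 = 1352

1497, 1688, 1879, 2070, 2261, 2452, 2643, 15, 206, 397, 588, 779, 970, 1161, 1352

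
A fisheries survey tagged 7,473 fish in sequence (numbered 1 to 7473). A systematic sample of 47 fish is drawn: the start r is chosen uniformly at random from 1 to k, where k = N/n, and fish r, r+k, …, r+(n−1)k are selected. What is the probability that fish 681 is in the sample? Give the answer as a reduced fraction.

k = 7473/47 = 159.
Fish 681 is selected iff r ≡ 681 (mod 159); exactly one such r in {1,…,159}.
Inclusion probability = 1/159.

1/159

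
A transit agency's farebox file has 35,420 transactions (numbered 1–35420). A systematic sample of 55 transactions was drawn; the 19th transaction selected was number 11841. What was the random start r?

k = 35420/55 = 644
r = 11841 − (19−1)×644 = 11841 − 11592 = 249

249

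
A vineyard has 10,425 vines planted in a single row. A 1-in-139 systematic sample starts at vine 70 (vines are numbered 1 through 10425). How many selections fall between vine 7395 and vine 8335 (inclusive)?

k = 139
First selection ≥ 7395: 70 + ⌈(7395−70)/139⌉·139 = 70 + 53×139 = 7437
Last selection ≤ 8335: 70 + ⌊(8335−70)/139⌋·139 = 70 + 59×139 = 8271
Count = 59 − 53 + 1 = 7

7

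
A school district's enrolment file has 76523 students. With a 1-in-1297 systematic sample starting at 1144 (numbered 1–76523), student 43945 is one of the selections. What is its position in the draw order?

34

k = 1297
position = (43945 − 1144)/1297 + 1 = 42801/1297 + 1 = 33 + 1 = 34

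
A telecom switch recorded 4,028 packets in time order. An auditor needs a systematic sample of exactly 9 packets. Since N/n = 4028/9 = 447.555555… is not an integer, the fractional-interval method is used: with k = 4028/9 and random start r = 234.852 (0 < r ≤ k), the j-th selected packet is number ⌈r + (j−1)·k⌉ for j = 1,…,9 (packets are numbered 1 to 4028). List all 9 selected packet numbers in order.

235, 683, 1130, 1578, 2026, 2473, 2921, 3368, 3816

j=1: r + 0k = 234.852 → ⌈·⌉ = 235
j=2: r + 1k = 682.407555… → ⌈·⌉ = 683
j=3: r + 2k = 1129.963111… → ⌈·⌉ = 1130
j=4: r + 3k = 1577.518666… → ⌈·⌉ = 1578
j=5: r + 4k = 2025.074222… → ⌈·⌉ = 2026
j=6: r + 5k = 2472.629777… → ⌈·⌉ = 2473
j=7: r + 6k = 2920.185333… → ⌈·⌉ = 2921
j=8: r + 7k = 3367.740888… → ⌈·⌉ = 3368
j=9: r + 8k = 3815.296444… → ⌈·⌉ = 3816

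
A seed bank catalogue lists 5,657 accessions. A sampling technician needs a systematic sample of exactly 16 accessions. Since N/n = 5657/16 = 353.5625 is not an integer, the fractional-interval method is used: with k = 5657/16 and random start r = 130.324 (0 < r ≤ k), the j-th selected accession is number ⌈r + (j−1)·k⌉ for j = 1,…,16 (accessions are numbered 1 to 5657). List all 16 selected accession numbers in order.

131, 484, 838, 1192, 1545, 1899, 2252, 2606, 2959, 3313, 3666, 4020, 4374, 4727, 5081, 5434

j=1: r + 0k = 130.324 → ⌈·⌉ = 131
j=2: r + 1k = 483.8865 → ⌈·⌉ = 484
j=3: r + 2k = 837.449 → ⌈·⌉ = 838
j=4: r + 3k = 1191.0115 → ⌈·⌉ = 1192
j=5: r + 4k = 1544.574 → ⌈·⌉ = 1545
j=6: r + 5k = 1898.1365 → ⌈·⌉ = 1899
j=7: r + 6k = 2251.699 → ⌈·⌉ = 2252
j=8: r + 7k = 2605.2615 → ⌈·⌉ = 2606
j=9: r + 8k = 2958.824 → ⌈·⌉ = 2959
j=10: r + 9k = 3312.3865 → ⌈·⌉ = 3313
j=11: r + 10k = 3665.949 → ⌈·⌉ = 3666
j=12: r + 11k = 4019.5115 → ⌈·⌉ = 4020
j=13: r + 12k = 4373.074 → ⌈·⌉ = 4374
j=14: r + 13k = 4726.6365 → ⌈·⌉ = 4727
j=15: r + 14k = 5080.199 → ⌈·⌉ = 5081
j=16: r + 15k = 5433.7615 → ⌈·⌉ = 5434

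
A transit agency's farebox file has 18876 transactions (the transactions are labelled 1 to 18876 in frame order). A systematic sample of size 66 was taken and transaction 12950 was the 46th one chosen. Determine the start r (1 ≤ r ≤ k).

80

k = 18876/66 = 286
r = 12950 − (46−1)×286 = 12950 − 12870 = 80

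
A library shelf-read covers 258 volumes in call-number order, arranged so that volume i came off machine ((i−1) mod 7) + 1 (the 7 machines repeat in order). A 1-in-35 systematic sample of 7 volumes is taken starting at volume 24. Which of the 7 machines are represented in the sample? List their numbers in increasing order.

3

Consecutive selections differ by k = 35, so their machine numbers differ by 35 mod 7 = 0.
gcd(35, 7) = 7, so the sample visits 7/7 = 1 distinct residues mod 7.
Start 24 is machine 3; the machines hit are 3.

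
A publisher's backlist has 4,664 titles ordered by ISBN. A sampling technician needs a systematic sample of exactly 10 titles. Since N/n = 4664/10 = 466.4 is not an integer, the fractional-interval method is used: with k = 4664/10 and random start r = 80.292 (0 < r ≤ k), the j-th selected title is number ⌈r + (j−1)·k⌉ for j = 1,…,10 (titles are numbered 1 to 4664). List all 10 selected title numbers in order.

81, 547, 1014, 1480, 1946, 2413, 2879, 3346, 3812, 4278

j=1: r + 0k = 80.292 → ⌈·⌉ = 81
j=2: r + 1k = 546.692 → ⌈·⌉ = 547
j=3: r + 2k = 1013.092 → ⌈·⌉ = 1014
j=4: r + 3k = 1479.492 → ⌈·⌉ = 1480
j=5: r + 4k = 1945.892 → ⌈·⌉ = 1946
j=6: r + 5k = 2412.292 → ⌈·⌉ = 2413
j=7: r + 6k = 2878.692 → ⌈·⌉ = 2879
j=8: r + 7k = 3345.092 → ⌈·⌉ = 3346
j=9: r + 8k = 3811.492 → ⌈·⌉ = 3812
j=10: r + 9k = 4277.892 → ⌈·⌉ = 4278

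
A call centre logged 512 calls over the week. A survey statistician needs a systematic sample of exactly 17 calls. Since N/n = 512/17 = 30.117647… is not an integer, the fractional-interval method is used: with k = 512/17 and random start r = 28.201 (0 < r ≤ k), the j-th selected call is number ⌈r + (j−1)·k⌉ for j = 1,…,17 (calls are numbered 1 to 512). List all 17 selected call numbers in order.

j=1: r + 0k = 28.201 → ⌈·⌉ = 29
j=2: r + 1k = 58.318647… → ⌈·⌉ = 59
j=3: r + 2k = 88.436294… → ⌈·⌉ = 89
j=4: r + 3k = 118.553941… → ⌈·⌉ = 119
j=5: r + 4k = 148.671588… → ⌈·⌉ = 149
j=6: r + 5k = 178.789235… → ⌈·⌉ = 179
j=7: r + 6k = 208.906882… → ⌈·⌉ = 209
j=8: r + 7k = 239.024529… → ⌈·⌉ = 240
j=9: r + 8k = 269.142176… → ⌈·⌉ = 270
j=10: r + 9k = 299.259823… → ⌈·⌉ = 300
j=11: r + 10k = 329.377470… → ⌈·⌉ = 330
j=12: r + 11k = 359.495117… → ⌈·⌉ = 360
j=13: r + 12k = 389.612764… → ⌈·⌉ = 390
j=14: r + 13k = 419.730411… → ⌈·⌉ = 420
j=15: r + 14k = 449.848058… → ⌈·⌉ = 450
j=16: r + 15k = 479.965705… → ⌈·⌉ = 480
j=17: r + 16k = 510.083352… → ⌈·⌉ = 511

29, 59, 89, 119, 149, 179, 209, 240, 270, 300, 330, 360, 390, 420, 450, 480, 511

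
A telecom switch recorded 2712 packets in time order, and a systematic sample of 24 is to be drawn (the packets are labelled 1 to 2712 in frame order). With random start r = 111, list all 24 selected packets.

111, 224, 337, 450, 563, 676, 789, 902, 1015, 1128, 1241, 1354, 1467, 1580, 1693, 1806, 1919, 2032, 2145, 2258, 2371, 2484, 2597, 2710

k = N/n = 2712/24 = 113
packet 1: 111
packet 2: 111 + 113 = 224
packet 3: 224 + 113 = 337
packet 4: 337 + 113 = 450
packet 5: 450 + 113 = 563
packet 6: 563 + 113 = 676
packet 7: 676 + 113 = 789
packet 8: 789 + 113 = 902
packet 9: 902 + 113 = 1015
packet 10: 1015 + 113 = 1128
packet 11: 1128 + 113 = 1241
packet 12: 1241 + 113 = 1354
packet 13: 1354 + 113 = 1467
packet 14: 1467 + 113 = 1580
packet 15: 1580 + 113 = 1693
packet 16: 1693 + 113 = 1806
packet 17: 1806 + 113 = 1919
packet 18: 1919 + 113 = 2032
packet 19: 2032 + 113 = 2145
packet 20: 2145 + 113 = 2258
packet 21: 2258 + 113 = 2371
packet 22: 2371 + 113 = 2484
packet 23: 2484 + 113 = 2597
packet 24: 2597 + 113 = 2710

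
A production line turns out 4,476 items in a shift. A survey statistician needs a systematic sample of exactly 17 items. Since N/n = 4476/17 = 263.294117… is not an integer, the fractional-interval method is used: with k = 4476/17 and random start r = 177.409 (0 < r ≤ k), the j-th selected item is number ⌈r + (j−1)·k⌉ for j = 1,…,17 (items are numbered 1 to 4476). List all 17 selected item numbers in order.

178, 441, 704, 968, 1231, 1494, 1758, 2021, 2284, 2548, 2811, 3074, 3337, 3601, 3864, 4127, 4391

j=1: r + 0k = 177.409 → ⌈·⌉ = 178
j=2: r + 1k = 440.703117… → ⌈·⌉ = 441
j=3: r + 2k = 703.997235… → ⌈·⌉ = 704
j=4: r + 3k = 967.291352… → ⌈·⌉ = 968
j=5: r + 4k = 1230.585470… → ⌈·⌉ = 1231
j=6: r + 5k = 1493.879588… → ⌈·⌉ = 1494
j=7: r + 6k = 1757.173705… → ⌈·⌉ = 1758
j=8: r + 7k = 2020.467823… → ⌈·⌉ = 2021
j=9: r + 8k = 2283.761941… → ⌈·⌉ = 2284
j=10: r + 9k = 2547.056058… → ⌈·⌉ = 2548
j=11: r + 10k = 2810.350176… → ⌈·⌉ = 2811
j=12: r + 11k = 3073.644294… → ⌈·⌉ = 3074
j=13: r + 12k = 3336.938411… → ⌈·⌉ = 3337
j=14: r + 13k = 3600.232529… → ⌈·⌉ = 3601
j=15: r + 14k = 3863.526647… → ⌈·⌉ = 3864
j=16: r + 15k = 4126.820764… → ⌈·⌉ = 4127
j=17: r + 16k = 4390.114882… → ⌈·⌉ = 4391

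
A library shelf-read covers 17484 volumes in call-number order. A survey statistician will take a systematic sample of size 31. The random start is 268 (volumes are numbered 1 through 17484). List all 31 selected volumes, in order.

268, 832, 1396, 1960, 2524, 3088, 3652, 4216, 4780, 5344, 5908, 6472, 7036, 7600, 8164, 8728, 9292, 9856, 10420, 10984, 11548, 12112, 12676, 13240, 13804, 14368, 14932, 15496, 16060, 16624, 17188

k = N/n = 17484/31 = 564
volume 1: 268
volume 2: 268 + 564 = 832
volume 3: 832 + 564 = 1396
volume 4: 1396 + 564 = 1960
volume 5: 1960 + 564 = 2524
volume 6: 2524 + 564 = 3088
volume 7: 3088 + 564 = 3652
volume 8: 3652 + 564 = 4216
volume 9: 4216 + 564 = 4780
volume 10: 4780 + 564 = 5344
volume 11: 5344 + 564 = 5908
volume 12: 5908 + 564 = 6472
volume 13: 6472 + 564 = 7036
volume 14: 7036 + 564 = 7600
volume 15: 7600 + 564 = 8164
volume 16: 8164 + 564 = 8728
volume 17: 8728 + 564 = 9292
volume 18: 9292 + 564 = 9856
volume 19: 9856 + 564 = 10420
volume 20: 10420 + 564 = 10984
volume 21: 10984 + 564 = 11548
volume 22: 11548 + 564 = 12112
volume 23: 12112 + 564 = 12676
volume 24: 12676 + 564 = 13240
volume 25: 13240 + 564 = 13804
volume 26: 13804 + 564 = 14368
volume 27: 14368 + 564 = 14932
volume 28: 14932 + 564 = 15496
volume 29: 15496 + 564 = 16060
volume 30: 16060 + 564 = 16624
volume 31: 16624 + 564 = 17188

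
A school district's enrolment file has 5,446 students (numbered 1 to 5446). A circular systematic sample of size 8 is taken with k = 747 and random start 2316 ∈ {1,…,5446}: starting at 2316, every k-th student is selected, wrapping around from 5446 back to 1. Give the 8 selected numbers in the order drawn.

Selection 1: 2316
Selection 2: 2316 + 747 = 3063
Selection 3: 3063 + 747 = 3810
Selection 4: 3810 + 747 = 4557
Selection 5: 4557 + 747 = 5304
Selection 6: 5304 + 747 = 6051 → 6051 − 5446 = 605
Selection 7: 605 + 747 = 1352
Selection 8: 1352 + 747 = 2099

2316, 3063, 3810, 4557, 5304, 605, 1352, 2099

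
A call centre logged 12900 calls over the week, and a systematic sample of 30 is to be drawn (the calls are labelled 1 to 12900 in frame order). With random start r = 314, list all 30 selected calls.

k = N/n = 12900/30 = 430
call 1: 314
call 2: 314 + 430 = 744
call 3: 744 + 430 = 1174
call 4: 1174 + 430 = 1604
call 5: 1604 + 430 = 2034
call 6: 2034 + 430 = 2464
call 7: 2464 + 430 = 2894
call 8: 2894 + 430 = 3324
call 9: 3324 + 430 = 3754
call 10: 3754 + 430 = 4184
call 11: 4184 + 430 = 4614
call 12: 4614 + 430 = 5044
call 13: 5044 + 430 = 5474
call 14: 5474 + 430 = 5904
call 15: 5904 + 430 = 6334
call 16: 6334 + 430 = 6764
call 17: 6764 + 430 = 7194
call 18: 7194 + 430 = 7624
call 19: 7624 + 430 = 8054
call 20: 8054 + 430 = 8484
call 21: 8484 + 430 = 8914
call 22: 8914 + 430 = 9344
call 23: 9344 + 430 = 9774
call 24: 9774 + 430 = 10204
call 25: 10204 + 430 = 10634
call 26: 10634 + 430 = 11064
call 27: 11064 + 430 = 11494
call 28: 11494 + 430 = 11924
call 29: 11924 + 430 = 12354
call 30: 12354 + 430 = 12784

314, 744, 1174, 1604, 2034, 2464, 2894, 3324, 3754, 4184, 4614, 5044, 5474, 5904, 6334, 6764, 7194, 7624, 8054, 8484, 8914, 9344, 9774, 10204, 10634, 11064, 11494, 11924, 12354, 12784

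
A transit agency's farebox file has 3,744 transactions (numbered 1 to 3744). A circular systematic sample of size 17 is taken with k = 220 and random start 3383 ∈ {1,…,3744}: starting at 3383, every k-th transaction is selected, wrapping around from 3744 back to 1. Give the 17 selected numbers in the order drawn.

Selection 1: 3383
Selection 2: 3383 + 220 = 3603
Selection 3: 3603 + 220 = 3823 → 3823 − 3744 = 79
Selection 4: 79 + 220 = 299
Selection 5: 299 + 220 = 519
Selection 6: 519 + 220 = 739
Selection 7: 739 + 220 = 959
Selection 8: 959 + 220 = 1179
Selection 9: 1179 + 220 = 1399
Selection 10: 1399 + 220 = 1619
Selection 11: 1619 + 220 = 1839
Selection 12: 1839 + 220 = 2059
Selection 13: 2059 + 220 = 2279
Selection 14: 2279 + 220 = 2499
Selection 15: 2499 + 220 = 2719
Selection 16: 2719 + 220 = 2939
Selection 17: 2939 + 220 = 3159

3383, 3603, 79, 299, 519, 739, 959, 1179, 1399, 1619, 1839, 2059, 2279, 2499, 2719, 2939, 3159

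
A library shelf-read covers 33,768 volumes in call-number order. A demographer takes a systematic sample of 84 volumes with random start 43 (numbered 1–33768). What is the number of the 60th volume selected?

k = 33768/84 = 402
60th selection = r + (60−1)·k = 43 + 59×402 = 43 + 23718 = 23761

23761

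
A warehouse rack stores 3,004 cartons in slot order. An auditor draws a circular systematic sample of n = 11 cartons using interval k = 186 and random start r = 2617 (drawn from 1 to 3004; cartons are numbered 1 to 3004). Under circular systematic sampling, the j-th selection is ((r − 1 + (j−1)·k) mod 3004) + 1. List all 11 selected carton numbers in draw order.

Selection 1: 2617
Selection 2: 2617 + 186 = 2803
Selection 3: 2803 + 186 = 2989
Selection 4: 2989 + 186 = 3175 → 3175 − 3004 = 171
Selection 5: 171 + 186 = 357
Selection 6: 357 + 186 = 543
Selection 7: 543 + 186 = 729
Selection 8: 729 + 186 = 915
Selection 9: 915 + 186 = 1101
Selection 10: 1101 + 186 = 1287
Selection 11: 1287 + 186 = 1473

2617, 2803, 2989, 171, 357, 543, 729, 915, 1101, 1287, 1473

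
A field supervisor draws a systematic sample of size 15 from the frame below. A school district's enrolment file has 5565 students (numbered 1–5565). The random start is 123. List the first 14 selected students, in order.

k = N/n = 5565/15 = 371
student 1: 123
student 2: 123 + 371 = 494
student 3: 494 + 371 = 865
student 4: 865 + 371 = 1236
student 5: 1236 + 371 = 1607
student 6: 1607 + 371 = 1978
student 7: 1978 + 371 = 2349
student 8: 2349 + 371 = 2720
student 9: 2720 + 371 = 3091
student 10: 3091 + 371 = 3462
student 11: 3462 + 371 = 3833
student 12: 3833 + 371 = 4204
student 13: 4204 + 371 = 4575
student 14: 4575 + 371 = 4946

123, 494, 865, 1236, 1607, 1978, 2349, 2720, 3091, 3462, 3833, 4204, 4575, 4946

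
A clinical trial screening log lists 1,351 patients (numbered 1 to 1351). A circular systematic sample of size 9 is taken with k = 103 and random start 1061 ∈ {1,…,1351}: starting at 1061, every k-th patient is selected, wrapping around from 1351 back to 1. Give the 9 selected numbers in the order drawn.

Selection 1: 1061
Selection 2: 1061 + 103 = 1164
Selection 3: 1164 + 103 = 1267
Selection 4: 1267 + 103 = 1370 → 1370 − 1351 = 19
Selection 5: 19 + 103 = 122
Selection 6: 122 + 103 = 225
Selection 7: 225 + 103 = 328
Selection 8: 328 + 103 = 431
Selection 9: 431 + 103 = 534

1061, 1164, 1267, 19, 122, 225, 328, 431, 534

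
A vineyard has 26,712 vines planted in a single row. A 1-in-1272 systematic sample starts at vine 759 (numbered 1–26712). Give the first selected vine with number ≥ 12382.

13479

k = 1272
Steps past start: ⌈(12382 − 759)/1272⌉ = ⌈11623/1272⌉ = 10
Selected vine: 759 + 10×1272 = 13479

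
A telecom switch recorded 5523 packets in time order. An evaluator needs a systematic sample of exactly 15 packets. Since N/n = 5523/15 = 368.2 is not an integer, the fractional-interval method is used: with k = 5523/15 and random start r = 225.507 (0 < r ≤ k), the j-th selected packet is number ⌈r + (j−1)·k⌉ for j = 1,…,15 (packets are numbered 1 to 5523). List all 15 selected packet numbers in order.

226, 594, 962, 1331, 1699, 2067, 2435, 2803, 3172, 3540, 3908, 4276, 4644, 5013, 5381

j=1: r + 0k = 225.507 → ⌈·⌉ = 226
j=2: r + 1k = 593.707 → ⌈·⌉ = 594
j=3: r + 2k = 961.907 → ⌈·⌉ = 962
j=4: r + 3k = 1330.107 → ⌈·⌉ = 1331
j=5: r + 4k = 1698.307 → ⌈·⌉ = 1699
j=6: r + 5k = 2066.507 → ⌈·⌉ = 2067
j=7: r + 6k = 2434.707 → ⌈·⌉ = 2435
j=8: r + 7k = 2802.907 → ⌈·⌉ = 2803
j=9: r + 8k = 3171.107 → ⌈·⌉ = 3172
j=10: r + 9k = 3539.307 → ⌈·⌉ = 3540
j=11: r + 10k = 3907.507 → ⌈·⌉ = 3908
j=12: r + 11k = 4275.707 → ⌈·⌉ = 4276
j=13: r + 12k = 4643.907 → ⌈·⌉ = 4644
j=14: r + 13k = 5012.107 → ⌈·⌉ = 5013
j=15: r + 14k = 5380.307 → ⌈·⌉ = 5381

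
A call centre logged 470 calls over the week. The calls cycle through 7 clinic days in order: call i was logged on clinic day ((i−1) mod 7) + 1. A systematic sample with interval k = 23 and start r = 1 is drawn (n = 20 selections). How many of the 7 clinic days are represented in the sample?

7

Consecutive selections differ by k = 23, so their clinic day numbers differ by 23 mod 7 = 2.
gcd(23, 7) = 1, so the sample visits 7/1 = 7 distinct residues mod 7.
Start 1 is clinic day 1; the clinic days hit are 1, 2, 3, 4, 5, 6, 7.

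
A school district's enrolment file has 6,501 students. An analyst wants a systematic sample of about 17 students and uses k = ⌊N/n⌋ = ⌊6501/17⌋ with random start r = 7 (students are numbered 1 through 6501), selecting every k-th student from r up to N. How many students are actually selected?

18

k = ⌊6501/17⌋ = 382
Achieved size = ⌊(6501 − 7)/382⌋ + 1 = ⌊6494/382⌋ + 1 = 17 + 1 = 18
(last selection: 7 + 17×382 = 6501 ≤ 6501; next would be 6883 > 6501)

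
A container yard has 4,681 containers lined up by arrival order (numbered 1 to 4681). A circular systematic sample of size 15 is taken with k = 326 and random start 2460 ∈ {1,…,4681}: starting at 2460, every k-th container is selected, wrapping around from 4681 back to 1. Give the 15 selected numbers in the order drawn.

2460, 2786, 3112, 3438, 3764, 4090, 4416, 61, 387, 713, 1039, 1365, 1691, 2017, 2343

Selection 1: 2460
Selection 2: 2460 + 326 = 2786
Selection 3: 2786 + 326 = 3112
Selection 4: 3112 + 326 = 3438
Selection 5: 3438 + 326 = 3764
Selection 6: 3764 + 326 = 4090
Selection 7: 4090 + 326 = 4416
Selection 8: 4416 + 326 = 4742 → 4742 − 4681 = 61
Selection 9: 61 + 326 = 387
Selection 10: 387 + 326 = 713
Selection 11: 713 + 326 = 1039
Selection 12: 1039 + 326 = 1365
Selection 13: 1365 + 326 = 1691
Selection 14: 1691 + 326 = 2017
Selection 15: 2017 + 326 = 2343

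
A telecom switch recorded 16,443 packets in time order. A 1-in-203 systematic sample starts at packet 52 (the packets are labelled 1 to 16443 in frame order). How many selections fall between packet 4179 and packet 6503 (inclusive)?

k = 203
First selection ≥ 4179: 52 + ⌈(4179−52)/203⌉·203 = 52 + 21×203 = 4315
Last selection ≤ 6503: 52 + ⌊(6503−52)/203⌋·203 = 52 + 31×203 = 6345
Count = 31 − 21 + 1 = 11

11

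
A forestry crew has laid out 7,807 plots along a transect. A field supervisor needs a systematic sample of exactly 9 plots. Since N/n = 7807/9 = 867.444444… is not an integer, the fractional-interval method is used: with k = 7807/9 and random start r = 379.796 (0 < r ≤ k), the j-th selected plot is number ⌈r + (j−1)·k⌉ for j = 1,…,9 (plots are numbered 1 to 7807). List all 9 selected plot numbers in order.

380, 1248, 2115, 2983, 3850, 4718, 5585, 6452, 7320

j=1: r + 0k = 379.796 → ⌈·⌉ = 380
j=2: r + 1k = 1247.240444… → ⌈·⌉ = 1248
j=3: r + 2k = 2114.684888… → ⌈·⌉ = 2115
j=4: r + 3k = 2982.129333… → ⌈·⌉ = 2983
j=5: r + 4k = 3849.573777… → ⌈·⌉ = 3850
j=6: r + 5k = 4717.018222… → ⌈·⌉ = 4718
j=7: r + 6k = 5584.462666… → ⌈·⌉ = 5585
j=8: r + 7k = 6451.907111… → ⌈·⌉ = 6452
j=9: r + 8k = 7319.351555… → ⌈·⌉ = 7320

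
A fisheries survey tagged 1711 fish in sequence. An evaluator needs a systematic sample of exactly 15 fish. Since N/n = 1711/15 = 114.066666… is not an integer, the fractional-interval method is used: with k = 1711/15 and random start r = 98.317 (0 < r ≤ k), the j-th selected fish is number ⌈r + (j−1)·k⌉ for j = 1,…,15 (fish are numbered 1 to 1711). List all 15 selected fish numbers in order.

j=1: r + 0k = 98.317 → ⌈·⌉ = 99
j=2: r + 1k = 212.383666… → ⌈·⌉ = 213
j=3: r + 2k = 326.450333… → ⌈·⌉ = 327
j=4: r + 3k = 440.517 → ⌈·⌉ = 441
j=5: r + 4k = 554.583666… → ⌈·⌉ = 555
j=6: r + 5k = 668.650333… → ⌈·⌉ = 669
j=7: r + 6k = 782.717 → ⌈·⌉ = 783
j=8: r + 7k = 896.783666… → ⌈·⌉ = 897
j=9: r + 8k = 1010.850333… → ⌈·⌉ = 1011
j=10: r + 9k = 1124.917 → ⌈·⌉ = 1125
j=11: r + 10k = 1238.983666… → ⌈·⌉ = 1239
j=12: r + 11k = 1353.050333… → ⌈·⌉ = 1354
j=13: r + 12k = 1467.117 → ⌈·⌉ = 1468
j=14: r + 13k = 1581.183666… → ⌈·⌉ = 1582
j=15: r + 14k = 1695.250333… → ⌈·⌉ = 1696

99, 213, 327, 441, 555, 669, 783, 897, 1011, 1125, 1239, 1354, 1468, 1582, 1696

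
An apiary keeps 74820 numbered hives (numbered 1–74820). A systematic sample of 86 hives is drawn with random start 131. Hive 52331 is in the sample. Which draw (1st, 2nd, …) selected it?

k = 74820/86 = 870
position = (52331 − 131)/870 + 1 = 52200/870 + 1 = 60 + 1 = 61

61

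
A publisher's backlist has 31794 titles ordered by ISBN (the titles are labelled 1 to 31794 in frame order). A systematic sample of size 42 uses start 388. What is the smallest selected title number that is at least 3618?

4173

k = 31794/42 = 757
Steps past start: ⌈(3618 − 388)/757⌉ = ⌈3230/757⌉ = 5
Selected title: 388 + 5×757 = 4173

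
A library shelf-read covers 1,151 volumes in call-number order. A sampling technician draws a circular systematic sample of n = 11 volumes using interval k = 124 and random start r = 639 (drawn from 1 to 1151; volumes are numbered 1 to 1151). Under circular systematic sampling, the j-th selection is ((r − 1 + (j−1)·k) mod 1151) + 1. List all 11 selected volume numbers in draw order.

639, 763, 887, 1011, 1135, 108, 232, 356, 480, 604, 728

Selection 1: 639
Selection 2: 639 + 124 = 763
Selection 3: 763 + 124 = 887
Selection 4: 887 + 124 = 1011
Selection 5: 1011 + 124 = 1135
Selection 6: 1135 + 124 = 1259 → 1259 − 1151 = 108
Selection 7: 108 + 124 = 232
Selection 8: 232 + 124 = 356
Selection 9: 356 + 124 = 480
Selection 10: 480 + 124 = 604
Selection 11: 604 + 124 = 728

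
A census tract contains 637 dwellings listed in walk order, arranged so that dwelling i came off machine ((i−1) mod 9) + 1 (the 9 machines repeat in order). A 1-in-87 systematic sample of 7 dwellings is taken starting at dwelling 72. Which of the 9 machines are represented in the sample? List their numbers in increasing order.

3, 6, 9

Consecutive selections differ by k = 87, so their machine numbers differ by 87 mod 9 = 6.
gcd(87, 9) = 3, so the sample visits 9/3 = 3 distinct residues mod 9.
Start 72 is machine 9; the machines hit are 3, 6, 9.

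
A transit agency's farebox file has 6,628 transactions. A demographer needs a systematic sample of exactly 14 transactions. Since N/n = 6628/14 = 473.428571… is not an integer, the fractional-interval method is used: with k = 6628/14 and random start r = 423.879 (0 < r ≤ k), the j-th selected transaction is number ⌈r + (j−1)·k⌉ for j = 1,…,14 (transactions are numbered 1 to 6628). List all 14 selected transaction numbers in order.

424, 898, 1371, 1845, 2318, 2792, 3265, 3738, 4212, 4685, 5159, 5632, 6106, 6579

j=1: r + 0k = 423.879 → ⌈·⌉ = 424
j=2: r + 1k = 897.307571… → ⌈·⌉ = 898
j=3: r + 2k = 1370.736142… → ⌈·⌉ = 1371
j=4: r + 3k = 1844.164714… → ⌈·⌉ = 1845
j=5: r + 4k = 2317.593285… → ⌈·⌉ = 2318
j=6: r + 5k = 2791.021857… → ⌈·⌉ = 2792
j=7: r + 6k = 3264.450428… → ⌈·⌉ = 3265
j=8: r + 7k = 3737.879 → ⌈·⌉ = 3738
j=9: r + 8k = 4211.307571… → ⌈·⌉ = 4212
j=10: r + 9k = 4684.736142… → ⌈·⌉ = 4685
j=11: r + 10k = 5158.164714… → ⌈·⌉ = 5159
j=12: r + 11k = 5631.593285… → ⌈·⌉ = 5632
j=13: r + 12k = 6105.021857… → ⌈·⌉ = 6106
j=14: r + 13k = 6578.450428… → ⌈·⌉ = 6579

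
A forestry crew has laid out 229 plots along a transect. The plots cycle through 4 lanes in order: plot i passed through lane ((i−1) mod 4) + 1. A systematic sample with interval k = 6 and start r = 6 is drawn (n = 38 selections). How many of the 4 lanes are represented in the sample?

Consecutive selections differ by k = 6, so their lane numbers differ by 6 mod 4 = 2.
gcd(6, 4) = 2, so the sample visits 4/2 = 2 distinct residues mod 4.
Start 6 is lane 2; the lanes hit are 2, 4.

2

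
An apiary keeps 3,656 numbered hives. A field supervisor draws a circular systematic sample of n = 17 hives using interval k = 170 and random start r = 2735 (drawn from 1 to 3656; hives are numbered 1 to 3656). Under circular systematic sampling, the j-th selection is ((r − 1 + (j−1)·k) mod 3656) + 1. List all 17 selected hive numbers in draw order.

Selection 1: 2735
Selection 2: 2735 + 170 = 2905
Selection 3: 2905 + 170 = 3075
Selection 4: 3075 + 170 = 3245
Selection 5: 3245 + 170 = 3415
Selection 6: 3415 + 170 = 3585
Selection 7: 3585 + 170 = 3755 → 3755 − 3656 = 99
Selection 8: 99 + 170 = 269
Selection 9: 269 + 170 = 439
Selection 10: 439 + 170 = 609
Selection 11: 609 + 170 = 779
Selection 12: 779 + 170 = 949
Selection 13: 949 + 170 = 1119
Selection 14: 1119 + 170 = 1289
Selection 15: 1289 + 170 = 1459
Selection 16: 1459 + 170 = 1629
Selection 17: 1629 + 170 = 1799

2735, 2905, 3075, 3245, 3415, 3585, 99, 269, 439, 609, 779, 949, 1119, 1289, 1459, 1629, 1799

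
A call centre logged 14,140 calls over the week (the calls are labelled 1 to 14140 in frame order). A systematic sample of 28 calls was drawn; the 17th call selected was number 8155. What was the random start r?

75

k = 14140/28 = 505
r = 8155 − (17−1)×505 = 8155 − 8080 = 75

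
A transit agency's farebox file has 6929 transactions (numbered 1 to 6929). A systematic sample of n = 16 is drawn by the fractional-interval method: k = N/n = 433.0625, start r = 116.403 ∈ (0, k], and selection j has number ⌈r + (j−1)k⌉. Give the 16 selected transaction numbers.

j=1: r + 0k = 116.403 → ⌈·⌉ = 117
j=2: r + 1k = 549.4655 → ⌈·⌉ = 550
j=3: r + 2k = 982.528 → ⌈·⌉ = 983
j=4: r + 3k = 1415.5905 → ⌈·⌉ = 1416
j=5: r + 4k = 1848.653 → ⌈·⌉ = 1849
j=6: r + 5k = 2281.7155 → ⌈·⌉ = 2282
j=7: r + 6k = 2714.778 → ⌈·⌉ = 2715
j=8: r + 7k = 3147.8405 → ⌈·⌉ = 3148
j=9: r + 8k = 3580.903 → ⌈·⌉ = 3581
j=10: r + 9k = 4013.9655 → ⌈·⌉ = 4014
j=11: r + 10k = 4447.028 → ⌈·⌉ = 4448
j=12: r + 11k = 4880.0905 → ⌈·⌉ = 4881
j=13: r + 12k = 5313.153 → ⌈·⌉ = 5314
j=14: r + 13k = 5746.2155 → ⌈·⌉ = 5747
j=15: r + 14k = 6179.278 → ⌈·⌉ = 6180
j=16: r + 15k = 6612.3405 → ⌈·⌉ = 6613

117, 550, 983, 1416, 1849, 2282, 2715, 3148, 3581, 4014, 4448, 4881, 5314, 5747, 6180, 6613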